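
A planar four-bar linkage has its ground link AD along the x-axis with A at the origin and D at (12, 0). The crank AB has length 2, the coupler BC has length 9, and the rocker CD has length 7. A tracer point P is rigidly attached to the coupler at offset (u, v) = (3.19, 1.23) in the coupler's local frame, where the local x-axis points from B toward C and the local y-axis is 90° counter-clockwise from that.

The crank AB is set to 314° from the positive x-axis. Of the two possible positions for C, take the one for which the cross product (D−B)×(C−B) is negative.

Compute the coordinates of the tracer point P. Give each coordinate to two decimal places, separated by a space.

4.74 -2.13

A=(0,0), D=(12.00,0)
B = A + 2.00·(cos314°, sin314°) = (1.3893, -1.4387)
|BD| = 10.7078
circle(B,9.00) ∩ circle(D,7.00): a=6.8481, h=5.8398
  candidates: C₊=(7.3907,5.2683) cross=62.531; C₋=(8.9600,-6.3054) cross=-62.531
  mode - wants cross < 0 → take C=(8.9600,-6.3054) (cross=-62.531)
ex = (C−B)/|BC| = (0.8412,-0.5407); ey = (0.5407,0.8412)
P = B + 3.19·ex + 1.23·ey = (4.7378,-2.1290)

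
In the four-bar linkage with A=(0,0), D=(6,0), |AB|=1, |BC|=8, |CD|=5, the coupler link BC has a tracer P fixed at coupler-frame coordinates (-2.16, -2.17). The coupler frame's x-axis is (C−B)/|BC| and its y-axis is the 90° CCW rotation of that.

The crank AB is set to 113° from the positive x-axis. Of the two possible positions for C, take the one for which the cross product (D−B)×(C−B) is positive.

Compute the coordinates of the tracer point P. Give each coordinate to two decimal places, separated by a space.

-1.15 -2.04

A=(0,0), D=(6.00,0)
B = A + 1.00·(cos113°, sin113°) = (-0.3907, 0.9205)
|BD| = 6.4567
circle(B,8.00) ∩ circle(D,5.00): a=6.2485, h=4.9957
  candidates: C₊=(6.5061,4.9743) cross=32.255; C₋=(5.0817,-4.9149) cross=-32.255
  mode + wants cross > 0 → take C=(6.5061,4.9743) (cross=32.255)
ex = (C−B)/|BC| = (0.8621,0.5067); ey = (-0.5067,0.8621)
P = B + -2.16·ex + -2.17·ey = (-1.1533,-2.0448)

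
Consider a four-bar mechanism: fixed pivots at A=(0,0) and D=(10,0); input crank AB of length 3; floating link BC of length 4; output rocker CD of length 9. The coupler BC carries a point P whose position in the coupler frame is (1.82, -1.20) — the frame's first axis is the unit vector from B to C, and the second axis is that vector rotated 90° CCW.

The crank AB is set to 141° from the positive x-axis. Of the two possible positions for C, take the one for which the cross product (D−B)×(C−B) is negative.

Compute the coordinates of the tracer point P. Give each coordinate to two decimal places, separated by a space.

-1.47 -0.12

A=(0,0), D=(10.00,0)
B = A + 3.00·(cos141°, sin141°) = (-2.3314, 1.8880)
|BD| = 12.4751
circle(B,4.00) ∩ circle(D,9.00): a=3.6324, h=1.6751
  candidates: C₊=(1.5126,2.9940) cross=20.897; C₋=(1.0056,-0.3175) cross=-20.897
  mode - wants cross < 0 → take C=(1.0056,-0.3175) (cross=-20.897)
ex = (C−B)/|BC| = (0.8343,-0.5514); ey = (0.5514,0.8343)
P = B + 1.82·ex + -1.20·ey = (-1.4747,-0.1166)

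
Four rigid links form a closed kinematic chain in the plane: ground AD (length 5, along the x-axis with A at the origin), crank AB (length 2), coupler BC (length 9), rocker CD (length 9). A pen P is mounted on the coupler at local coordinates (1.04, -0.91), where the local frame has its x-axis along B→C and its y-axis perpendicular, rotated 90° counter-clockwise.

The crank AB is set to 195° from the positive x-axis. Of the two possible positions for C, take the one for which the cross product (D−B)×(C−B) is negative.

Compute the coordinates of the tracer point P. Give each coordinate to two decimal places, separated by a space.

A=(0,0), D=(5.00,0)
B = A + 2.00·(cos195°, sin195°) = (-1.9319, -0.5176)
|BD| = 6.9512
circle(B,9.00) ∩ circle(D,9.00): a=3.4756, h=8.3018
  candidates: C₊=(0.9159,8.0200) cross=57.707; C₋=(2.1523,-8.5376) cross=-57.707
  mode - wants cross < 0 → take C=(2.1523,-8.5376) (cross=-57.707)
ex = (C−B)/|BC| = (0.4538,-0.8911); ey = (0.8911,0.4538)
P = B + 1.04·ex + -0.91·ey = (-2.2708,-1.8573)

-2.27 -1.86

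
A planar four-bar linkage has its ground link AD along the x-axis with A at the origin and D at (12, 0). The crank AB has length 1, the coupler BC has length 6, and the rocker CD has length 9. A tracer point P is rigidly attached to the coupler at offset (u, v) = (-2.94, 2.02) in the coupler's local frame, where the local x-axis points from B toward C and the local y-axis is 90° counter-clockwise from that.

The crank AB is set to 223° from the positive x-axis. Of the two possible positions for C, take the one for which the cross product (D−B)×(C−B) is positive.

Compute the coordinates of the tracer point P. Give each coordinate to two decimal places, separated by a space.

-4.26 -1.20

A=(0,0), D=(12.00,0)
B = A + 1.00·(cos223°, sin223°) = (-0.7314, -0.6820)
|BD| = 12.7496
circle(B,6.00) ∩ circle(D,9.00): a=4.6100, h=3.8402
  candidates: C₊=(3.6667,3.3993) cross=48.962; C₋=(4.0775,-4.2701) cross=-48.962
  mode + wants cross > 0 → take C=(3.6667,3.3993) (cross=48.962)
ex = (C−B)/|BC| = (0.7330,0.6802); ey = (-0.6802,0.7330)
P = B + -2.94·ex + 2.02·ey = (-4.2604,-1.2012)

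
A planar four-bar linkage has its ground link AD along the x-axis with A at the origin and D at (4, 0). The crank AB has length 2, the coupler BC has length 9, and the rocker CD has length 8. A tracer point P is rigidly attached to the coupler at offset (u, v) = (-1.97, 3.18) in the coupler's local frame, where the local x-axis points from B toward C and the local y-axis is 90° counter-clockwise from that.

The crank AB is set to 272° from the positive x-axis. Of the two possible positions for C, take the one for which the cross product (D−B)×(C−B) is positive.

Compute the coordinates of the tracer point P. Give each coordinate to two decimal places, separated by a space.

A=(0,0), D=(4.00,0)
B = A + 2.00·(cos272°, sin272°) = (0.0698, -1.9988)
|BD| = 4.4093
circle(B,9.00) ∩ circle(D,8.00): a=4.1324, h=7.9952
  candidates: C₊=(0.1289,7.0010) cross=35.253; C₋=(7.3775,-7.2520) cross=-35.253
  mode + wants cross > 0 → take C=(0.1289,7.0010) (cross=35.253)
ex = (C−B)/|BC| = (0.0066,1.0000); ey = (-1.0000,0.0066)
P = B + -1.97·ex + 3.18·ey = (-3.1231,-3.9479)

-3.12 -3.95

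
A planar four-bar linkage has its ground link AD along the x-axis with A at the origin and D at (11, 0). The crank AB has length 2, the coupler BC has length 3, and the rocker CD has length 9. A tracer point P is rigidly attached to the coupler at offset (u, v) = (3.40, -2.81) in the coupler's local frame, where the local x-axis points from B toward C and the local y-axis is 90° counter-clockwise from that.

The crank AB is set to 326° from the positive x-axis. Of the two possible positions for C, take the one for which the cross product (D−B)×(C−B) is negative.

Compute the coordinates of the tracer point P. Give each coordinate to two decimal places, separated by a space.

A=(0,0), D=(11.00,0)
B = A + 2.00·(cos326°, sin326°) = (1.6581, -1.1184)
|BD| = 9.4086
circle(B,3.00) ∩ circle(D,9.00): a=0.8780, h=2.8686
  candidates: C₊=(2.1889,1.8343) cross=26.990; C₋=(2.8709,-3.8623) cross=-26.990
  mode - wants cross < 0 → take C=(2.8709,-3.8623) (cross=-26.990)
ex = (C−B)/|BC| = (0.4043,-0.9146); ey = (0.9146,0.4043)
P = B + 3.40·ex + -2.81·ey = (0.4624,-5.3642)

0.46 -5.36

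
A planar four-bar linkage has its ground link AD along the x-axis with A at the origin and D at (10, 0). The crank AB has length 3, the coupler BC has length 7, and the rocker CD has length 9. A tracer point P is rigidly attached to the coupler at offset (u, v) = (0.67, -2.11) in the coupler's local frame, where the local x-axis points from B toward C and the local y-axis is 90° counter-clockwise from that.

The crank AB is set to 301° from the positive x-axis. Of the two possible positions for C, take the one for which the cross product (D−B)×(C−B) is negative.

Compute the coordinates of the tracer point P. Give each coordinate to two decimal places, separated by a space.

A=(0,0), D=(10.00,0)
B = A + 3.00·(cos301°, sin301°) = (1.5451, -2.5715)
|BD| = 8.8373
circle(B,7.00) ∩ circle(D,9.00): a=2.6081, h=6.4960
  candidates: C₊=(2.1502,4.4023) cross=57.407; C₋=(5.9306,-8.0275) cross=-57.407
  mode - wants cross < 0 → take C=(5.9306,-8.0275) (cross=-57.407)
ex = (C−B)/|BC| = (0.6265,-0.7794); ey = (0.7794,0.6265)
P = B + 0.67·ex + -2.11·ey = (0.3203,-4.4156)

0.32 -4.42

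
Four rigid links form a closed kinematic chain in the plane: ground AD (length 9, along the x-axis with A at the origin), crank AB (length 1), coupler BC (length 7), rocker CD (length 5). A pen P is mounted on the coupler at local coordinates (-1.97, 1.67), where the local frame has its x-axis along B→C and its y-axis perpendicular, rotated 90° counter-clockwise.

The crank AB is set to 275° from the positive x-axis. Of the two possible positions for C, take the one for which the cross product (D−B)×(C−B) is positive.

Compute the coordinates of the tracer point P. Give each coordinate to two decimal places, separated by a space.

-2.50 -0.99

A=(0,0), D=(9.00,0)
B = A + 1.00·(cos275°, sin275°) = (0.0872, -0.9962)
|BD| = 8.9683
circle(B,7.00) ∩ circle(D,5.00): a=5.8222, h=3.8861
  candidates: C₊=(5.4417,3.5126) cross=34.852; C₋=(6.3050,-4.2115) cross=-34.852
  mode + wants cross > 0 → take C=(5.4417,3.5126) (cross=34.852)
ex = (C−B)/|BC| = (0.7649,0.6441); ey = (-0.6441,0.7649)
P = B + -1.97·ex + 1.67·ey = (-2.4954,-0.9877)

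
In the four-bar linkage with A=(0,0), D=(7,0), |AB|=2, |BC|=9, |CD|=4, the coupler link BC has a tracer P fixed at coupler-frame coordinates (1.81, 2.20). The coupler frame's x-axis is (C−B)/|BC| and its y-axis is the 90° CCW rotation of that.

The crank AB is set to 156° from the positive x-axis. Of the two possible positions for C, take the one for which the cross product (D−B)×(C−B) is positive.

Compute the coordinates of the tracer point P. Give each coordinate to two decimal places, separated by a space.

A=(0,0), D=(7.00,0)
B = A + 2.00·(cos156°, sin156°) = (-1.8271, 0.8135)
|BD| = 8.8645
circle(B,9.00) ∩ circle(D,4.00): a=8.0986, h=3.9260
  candidates: C₊=(6.5976,3.9797) cross=34.802; C₋=(5.8770,-3.8391) cross=-34.802
  mode + wants cross > 0 → take C=(6.5976,3.9797) (cross=34.802)
ex = (C−B)/|BC| = (0.9361,0.3518); ey = (-0.3518,0.9361)
P = B + 1.81·ex + 2.20·ey = (-0.9068,3.5096)

-0.91 3.51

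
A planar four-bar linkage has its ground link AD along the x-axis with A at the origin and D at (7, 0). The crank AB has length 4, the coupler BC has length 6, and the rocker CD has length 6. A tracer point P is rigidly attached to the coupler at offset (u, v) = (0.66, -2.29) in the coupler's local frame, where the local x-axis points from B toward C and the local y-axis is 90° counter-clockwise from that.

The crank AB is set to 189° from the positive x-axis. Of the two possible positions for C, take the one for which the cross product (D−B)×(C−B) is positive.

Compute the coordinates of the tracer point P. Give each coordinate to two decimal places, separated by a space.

-2.32 -2.36

A=(0,0), D=(7.00,0)
B = A + 4.00·(cos189°, sin189°) = (-3.9508, -0.6257)
|BD| = 10.9686
circle(B,6.00) ∩ circle(D,6.00): a=5.4843, h=2.4336
  candidates: C₊=(1.3858,2.1168) cross=26.693; C₋=(1.6635,-2.7425) cross=-26.693
  mode + wants cross > 0 → take C=(1.3858,2.1168) (cross=26.693)
ex = (C−B)/|BC| = (0.8894,0.4571); ey = (-0.4571,0.8894)
P = B + 0.66·ex + -2.29·ey = (-2.3170,-2.3608)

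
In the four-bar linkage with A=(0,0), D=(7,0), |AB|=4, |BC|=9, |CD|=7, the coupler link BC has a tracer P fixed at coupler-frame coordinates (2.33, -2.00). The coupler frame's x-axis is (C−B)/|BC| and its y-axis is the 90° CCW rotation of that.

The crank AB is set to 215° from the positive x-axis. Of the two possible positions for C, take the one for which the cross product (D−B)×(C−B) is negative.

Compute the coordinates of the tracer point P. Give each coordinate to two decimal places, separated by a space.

A=(0,0), D=(7.00,0)
B = A + 4.00·(cos215°, sin215°) = (-3.2766, -2.2943)
|BD| = 10.5296
circle(B,9.00) ∩ circle(D,7.00): a=6.7843, h=5.9138
  candidates: C₊=(2.0562,4.9556) cross=62.270; C₋=(4.6333,-6.5878) cross=-62.270
  mode - wants cross < 0 → take C=(4.6333,-6.5878) (cross=-62.270)
ex = (C−B)/|BC| = (0.8789,-0.4771); ey = (0.4771,0.8789)
P = B + 2.33·ex + -2.00·ey = (-2.1829,-5.1636)

-2.18 -5.16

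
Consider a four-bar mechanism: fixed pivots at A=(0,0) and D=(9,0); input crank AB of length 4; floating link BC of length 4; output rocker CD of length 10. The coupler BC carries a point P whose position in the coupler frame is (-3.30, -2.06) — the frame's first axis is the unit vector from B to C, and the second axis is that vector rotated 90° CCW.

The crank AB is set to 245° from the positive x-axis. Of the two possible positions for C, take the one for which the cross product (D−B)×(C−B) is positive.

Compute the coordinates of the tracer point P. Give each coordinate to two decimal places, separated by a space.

-0.24 -7.23

A=(0,0), D=(9.00,0)
B = A + 4.00·(cos245°, sin245°) = (-1.6905, -3.6252)
|BD| = 11.2884
circle(B,4.00) ∩ circle(D,10.00): a=1.9236, h=3.5071
  candidates: C₊=(-0.9951,0.3139) cross=39.590; C₋=(1.2575,-6.3288) cross=-39.590
  mode + wants cross > 0 → take C=(-0.9951,0.3139) (cross=39.590)
ex = (C−B)/|BC| = (0.1738,0.9848); ey = (-0.9848,0.1738)
P = B + -3.30·ex + -2.06·ey = (-0.2355,-7.2331)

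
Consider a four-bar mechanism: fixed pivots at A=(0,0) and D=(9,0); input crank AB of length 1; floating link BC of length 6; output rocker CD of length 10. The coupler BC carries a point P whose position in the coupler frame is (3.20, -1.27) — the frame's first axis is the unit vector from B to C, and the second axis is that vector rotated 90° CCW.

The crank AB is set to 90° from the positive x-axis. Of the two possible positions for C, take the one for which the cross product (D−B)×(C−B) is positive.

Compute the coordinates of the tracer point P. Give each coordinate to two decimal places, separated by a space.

2.10 3.73

A=(0,0), D=(9.00,0)
B = A + 1.00·(cos90°, sin90°) = (0.0000, 1.0000)
|BD| = 9.0554
circle(B,6.00) ∩ circle(D,10.00): a=0.9939, h=5.9171
  candidates: C₊=(1.6412,6.7712) cross=53.582; C₋=(0.3344,-4.9907) cross=-53.582
  mode + wants cross > 0 → take C=(1.6412,6.7712) (cross=53.582)
ex = (C−B)/|BC| = (0.2735,0.9619); ey = (-0.9619,0.2735)
P = B + 3.20·ex + -1.27·ey = (2.0969,3.7306)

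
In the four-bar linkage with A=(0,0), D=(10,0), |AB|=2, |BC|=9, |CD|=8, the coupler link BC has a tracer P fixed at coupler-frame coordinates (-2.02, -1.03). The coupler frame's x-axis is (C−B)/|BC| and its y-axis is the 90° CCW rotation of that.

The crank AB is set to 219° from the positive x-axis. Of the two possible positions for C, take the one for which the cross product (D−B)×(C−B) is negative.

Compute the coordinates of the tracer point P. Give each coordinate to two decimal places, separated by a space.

-3.79 -0.86

A=(0,0), D=(10.00,0)
B = A + 2.00·(cos219°, sin219°) = (-1.5543, -1.2586)
|BD| = 11.6226
circle(B,9.00) ∩ circle(D,8.00): a=6.5427, h=6.1801
  candidates: C₊=(4.2806,5.5936) cross=71.829; C₋=(5.6191,-6.6939) cross=-71.829
  mode - wants cross < 0 → take C=(5.6191,-6.6939) (cross=-71.829)
ex = (C−B)/|BC| = (0.7970,-0.6039); ey = (0.6039,0.7970)
P = B + -2.02·ex + -1.03·ey = (-3.7864,-0.8597)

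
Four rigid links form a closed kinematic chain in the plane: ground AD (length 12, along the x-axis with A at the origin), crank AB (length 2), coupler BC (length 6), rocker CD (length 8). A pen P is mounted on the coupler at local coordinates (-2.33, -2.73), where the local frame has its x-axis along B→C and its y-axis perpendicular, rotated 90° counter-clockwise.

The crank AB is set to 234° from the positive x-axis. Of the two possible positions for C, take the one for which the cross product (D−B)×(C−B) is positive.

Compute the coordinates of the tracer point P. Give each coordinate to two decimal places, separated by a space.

A=(0,0), D=(12.00,0)
B = A + 2.00·(cos234°, sin234°) = (-1.1756, -1.6180)
|BD| = 13.2746
circle(B,6.00) ∩ circle(D,8.00): a=5.5826, h=2.1987
  candidates: C₊=(4.0974,1.2447) cross=29.187; C₋=(4.6334,-3.1199) cross=-29.187
  mode + wants cross > 0 → take C=(4.0974,1.2447) (cross=29.187)
ex = (C−B)/|BC| = (0.8788,0.4771); ey = (-0.4771,0.8788)
P = B + -2.33·ex + -2.73·ey = (-1.9207,-5.1290)

-1.92 -5.13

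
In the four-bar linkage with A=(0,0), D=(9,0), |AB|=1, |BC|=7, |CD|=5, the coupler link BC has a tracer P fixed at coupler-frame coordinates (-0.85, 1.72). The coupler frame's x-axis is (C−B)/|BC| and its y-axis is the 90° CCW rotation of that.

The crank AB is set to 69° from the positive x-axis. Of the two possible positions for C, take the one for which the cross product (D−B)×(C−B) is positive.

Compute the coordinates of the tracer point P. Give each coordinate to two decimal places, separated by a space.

A=(0,0), D=(9.00,0)
B = A + 1.00·(cos69°, sin69°) = (0.3584, 0.9336)
|BD| = 8.6919
circle(B,7.00) ∩ circle(D,5.00): a=5.7266, h=4.0257
  candidates: C₊=(6.4842,4.3210) cross=34.991; C₋=(5.6194,-3.6840) cross=-34.991
  mode + wants cross > 0 → take C=(6.4842,4.3210) (cross=34.991)
ex = (C−B)/|BC| = (0.8751,0.4839); ey = (-0.4839,0.8751)
P = B + -0.85·ex + 1.72·ey = (-1.2178,2.0275)

-1.22 2.03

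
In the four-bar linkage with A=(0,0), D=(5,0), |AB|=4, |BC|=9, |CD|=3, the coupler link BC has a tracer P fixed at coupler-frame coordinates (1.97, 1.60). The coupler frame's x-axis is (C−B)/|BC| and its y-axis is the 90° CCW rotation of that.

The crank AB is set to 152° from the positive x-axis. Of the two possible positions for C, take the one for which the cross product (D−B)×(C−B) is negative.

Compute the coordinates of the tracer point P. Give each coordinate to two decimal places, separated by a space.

A=(0,0), D=(5.00,0)
B = A + 4.00·(cos152°, sin152°) = (-3.5318, 1.8779)
|BD| = 8.7360
circle(B,9.00) ∩ circle(D,3.00): a=8.4889, h=2.9898
  candidates: C₊=(5.4013,2.9730) cross=26.119; C₋=(4.1160,-2.8668) cross=-26.119
  mode - wants cross < 0 → take C=(4.1160,-2.8668) (cross=-26.119)
ex = (C−B)/|BC| = (0.8497,-0.5272); ey = (0.5272,0.8497)
P = B + 1.97·ex + 1.60·ey = (-1.0143,2.1989)

-1.01 2.20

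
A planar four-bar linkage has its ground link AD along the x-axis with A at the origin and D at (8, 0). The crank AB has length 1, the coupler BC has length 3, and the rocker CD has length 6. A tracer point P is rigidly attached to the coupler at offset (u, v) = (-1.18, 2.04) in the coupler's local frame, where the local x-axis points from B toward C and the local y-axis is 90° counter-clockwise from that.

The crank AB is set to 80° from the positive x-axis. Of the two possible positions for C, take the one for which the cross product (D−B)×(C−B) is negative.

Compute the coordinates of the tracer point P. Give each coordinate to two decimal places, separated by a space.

A=(0,0), D=(8.00,0)
B = A + 1.00·(cos80°, sin80°) = (0.1736, 0.9848)
|BD| = 7.8881
circle(B,3.00) ∩ circle(D,6.00): a=2.2326, h=2.0039
  candidates: C₊=(2.6389,2.6943) cross=15.807; C₋=(2.1386,-1.2821) cross=-15.807
  mode - wants cross < 0 → take C=(2.1386,-1.2821) (cross=-15.807)
ex = (C−B)/|BC| = (0.6550,-0.7556); ey = (0.7556,0.6550)
P = B + -1.18·ex + 2.04·ey = (0.9423,3.2126)

0.94 3.21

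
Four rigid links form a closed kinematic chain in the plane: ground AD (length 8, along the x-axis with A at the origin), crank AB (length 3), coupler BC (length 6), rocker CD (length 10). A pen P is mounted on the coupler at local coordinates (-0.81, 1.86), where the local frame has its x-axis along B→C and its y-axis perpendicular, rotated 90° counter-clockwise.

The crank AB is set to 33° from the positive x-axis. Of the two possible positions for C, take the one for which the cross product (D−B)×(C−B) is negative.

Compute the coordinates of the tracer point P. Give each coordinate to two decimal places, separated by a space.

4.42 0.94

A=(0,0), D=(8.00,0)
B = A + 3.00·(cos33°, sin33°) = (2.5160, 1.6339)
|BD| = 5.7222
circle(B,6.00) ∩ circle(D,10.00): a=-2.7311, h=5.3424
  candidates: C₊=(1.4240,7.5337) cross=30.570; C₋=(-1.6269,-2.7062) cross=-30.570
  mode - wants cross < 0 → take C=(-1.6269,-2.7062) (cross=-30.570)
ex = (C−B)/|BC| = (-0.6905,-0.7234); ey = (0.7234,-0.6905)
P = B + -0.81·ex + 1.86·ey = (4.4207,0.9355)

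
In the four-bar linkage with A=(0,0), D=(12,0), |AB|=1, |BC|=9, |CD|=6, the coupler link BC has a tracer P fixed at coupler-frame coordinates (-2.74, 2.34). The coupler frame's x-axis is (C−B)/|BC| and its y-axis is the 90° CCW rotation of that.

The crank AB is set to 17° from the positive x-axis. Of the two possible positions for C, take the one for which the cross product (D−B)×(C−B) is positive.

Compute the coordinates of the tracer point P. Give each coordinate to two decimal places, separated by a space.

A=(0,0), D=(12.00,0)
B = A + 1.00·(cos17°, sin17°) = (0.9563, 0.2924)
|BD| = 11.0476
circle(B,9.00) ∩ circle(D,6.00): a=7.5604, h=4.8826
  candidates: C₊=(8.6433,4.9732) cross=53.941; C₋=(8.3849,-4.7886) cross=-53.941
  mode + wants cross > 0 → take C=(8.6433,4.9732) (cross=53.941)
ex = (C−B)/|BC| = (0.8541,0.5201); ey = (-0.5201,0.8541)
P = B + -2.74·ex + 2.34·ey = (-2.6010,0.8659)

-2.60 0.87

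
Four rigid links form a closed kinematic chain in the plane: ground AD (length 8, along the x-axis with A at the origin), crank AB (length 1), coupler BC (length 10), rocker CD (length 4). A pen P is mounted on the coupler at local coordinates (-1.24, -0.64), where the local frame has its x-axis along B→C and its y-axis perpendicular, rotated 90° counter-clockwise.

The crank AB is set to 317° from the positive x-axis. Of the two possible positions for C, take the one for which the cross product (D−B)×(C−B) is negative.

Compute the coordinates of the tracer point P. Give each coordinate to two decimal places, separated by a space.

-0.63 -0.99

A=(0,0), D=(8.00,0)
B = A + 1.00·(cos317°, sin317°) = (0.7314, -0.6820)
|BD| = 7.3006
circle(B,10.00) ∩ circle(D,4.00): a=9.4033, h=3.4027
  candidates: C₊=(9.7756,3.5843) cross=24.842; C₋=(10.4114,-3.1914) cross=-24.842
  mode - wants cross < 0 → take C=(10.4114,-3.1914) (cross=-24.842)
ex = (C−B)/|BC| = (0.9680,-0.2509); ey = (0.2509,0.9680)
P = B + -1.24·ex + -0.64·ey = (-0.6296,-0.9903)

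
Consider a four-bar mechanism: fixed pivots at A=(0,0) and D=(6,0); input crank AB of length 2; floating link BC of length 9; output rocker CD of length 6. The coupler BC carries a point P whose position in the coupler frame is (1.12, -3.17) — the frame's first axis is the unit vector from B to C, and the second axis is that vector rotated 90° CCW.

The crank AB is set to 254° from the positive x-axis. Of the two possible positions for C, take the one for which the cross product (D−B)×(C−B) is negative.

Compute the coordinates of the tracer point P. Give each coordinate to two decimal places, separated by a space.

-0.90 -5.27

A=(0,0), D=(6.00,0)
B = A + 2.00·(cos254°, sin254°) = (-0.5513, -1.9225)
|BD| = 6.8275
circle(B,9.00) ∩ circle(D,6.00): a=6.7092, h=5.9988
  candidates: C₊=(4.1973,5.7228) cross=40.957; C₋=(7.5757,-5.7894) cross=-40.957
  mode - wants cross < 0 → take C=(7.5757,-5.7894) (cross=-40.957)
ex = (C−B)/|BC| = (0.9030,-0.4297); ey = (0.4297,0.9030)
P = B + 1.12·ex + -3.17·ey = (-0.9019,-5.2662)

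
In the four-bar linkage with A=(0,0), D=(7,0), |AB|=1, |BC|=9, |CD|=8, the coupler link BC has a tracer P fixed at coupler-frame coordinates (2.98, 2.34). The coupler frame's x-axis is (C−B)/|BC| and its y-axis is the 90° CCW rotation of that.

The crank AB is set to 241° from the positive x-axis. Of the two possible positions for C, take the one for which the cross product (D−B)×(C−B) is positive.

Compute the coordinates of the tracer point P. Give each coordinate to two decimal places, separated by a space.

A=(0,0), D=(7.00,0)
B = A + 1.00·(cos241°, sin241°) = (-0.4848, -0.8746)
|BD| = 7.5357
circle(B,9.00) ∩ circle(D,8.00): a=4.8958, h=7.5519
  candidates: C₊=(3.5014,7.1944) cross=56.909; C₋=(5.2544,-7.8072) cross=-56.909
  mode + wants cross > 0 → take C=(3.5014,7.1944) (cross=56.909)
ex = (C−B)/|BC| = (0.4429,0.8966); ey = (-0.8966,0.4429)
P = B + 2.98·ex + 2.34·ey = (-1.2629,2.8336)

-1.26 2.83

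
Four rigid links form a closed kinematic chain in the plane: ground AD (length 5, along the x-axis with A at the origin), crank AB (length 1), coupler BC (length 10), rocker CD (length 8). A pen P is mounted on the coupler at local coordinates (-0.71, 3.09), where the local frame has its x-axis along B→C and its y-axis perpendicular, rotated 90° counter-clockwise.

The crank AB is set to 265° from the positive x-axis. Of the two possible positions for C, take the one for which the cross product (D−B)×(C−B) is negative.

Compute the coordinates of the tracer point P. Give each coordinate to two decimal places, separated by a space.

A=(0,0), D=(5.00,0)
B = A + 1.00·(cos265°, sin265°) = (-0.0872, -0.9962)
|BD| = 5.1838
circle(B,10.00) ∩ circle(D,8.00): a=6.0643, h=7.9514
  candidates: C₊=(4.3360,7.9724) cross=41.218; C₋=(7.3921,-7.6340) cross=-41.218
  mode - wants cross < 0 → take C=(7.3921,-7.6340) (cross=-41.218)
ex = (C−B)/|BC| = (0.7479,-0.6638); ey = (0.6638,0.7479)
P = B + -0.71·ex + 3.09·ey = (1.4329,1.7862)

1.43 1.79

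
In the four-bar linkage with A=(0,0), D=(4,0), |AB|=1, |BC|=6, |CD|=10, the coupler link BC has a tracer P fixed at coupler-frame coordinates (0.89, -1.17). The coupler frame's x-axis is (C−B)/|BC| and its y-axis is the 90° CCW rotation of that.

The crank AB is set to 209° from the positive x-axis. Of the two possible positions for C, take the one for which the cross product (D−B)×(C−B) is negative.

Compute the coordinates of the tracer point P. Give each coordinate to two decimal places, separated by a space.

A=(0,0), D=(4.00,0)
B = A + 1.00·(cos209°, sin209°) = (-0.8746, -0.4848)
|BD| = 4.8987
circle(B,6.00) ∩ circle(D,10.00): a=-4.0831, h=4.3964
  candidates: C₊=(-5.3727,3.4860) cross=21.537; C₋=(-4.5025,-5.2638) cross=-21.537
  mode - wants cross < 0 → take C=(-4.5025,-5.2638) (cross=-21.537)
ex = (C−B)/|BC| = (-0.6047,-0.7965); ey = (0.7965,-0.6047)
P = B + 0.89·ex + -1.17·ey = (-2.3447,-0.4862)

-2.34 -0.49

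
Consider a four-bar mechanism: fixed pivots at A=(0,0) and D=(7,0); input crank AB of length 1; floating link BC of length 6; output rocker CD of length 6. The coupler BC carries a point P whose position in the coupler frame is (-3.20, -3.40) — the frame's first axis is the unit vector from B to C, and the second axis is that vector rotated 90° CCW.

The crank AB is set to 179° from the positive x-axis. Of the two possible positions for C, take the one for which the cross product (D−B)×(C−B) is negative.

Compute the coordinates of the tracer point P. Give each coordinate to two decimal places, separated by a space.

-5.67 0.15

A=(0,0), D=(7.00,0)
B = A + 1.00·(cos179°, sin179°) = (-0.9998, 0.0175)
|BD| = 7.9999
circle(B,6.00) ∩ circle(D,6.00): a=3.9999, h=4.4722
  candidates: C₊=(3.0098,4.4809) cross=35.777; C₋=(2.9903,-4.4635) cross=-35.777
  mode - wants cross < 0 → take C=(2.9903,-4.4635) (cross=-35.777)
ex = (C−B)/|BC| = (0.6650,-0.7468); ey = (0.7468,0.6650)
P = B + -3.20·ex + -3.40·ey = (-5.6671,0.1462)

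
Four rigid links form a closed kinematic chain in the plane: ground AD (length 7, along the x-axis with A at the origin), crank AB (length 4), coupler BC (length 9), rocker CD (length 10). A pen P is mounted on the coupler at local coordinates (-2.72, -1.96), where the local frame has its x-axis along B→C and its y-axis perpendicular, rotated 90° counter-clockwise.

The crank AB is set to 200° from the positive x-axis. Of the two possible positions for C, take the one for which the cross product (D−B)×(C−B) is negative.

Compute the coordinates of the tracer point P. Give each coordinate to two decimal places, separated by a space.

-6.97 -0.41

A=(0,0), D=(7.00,0)
B = A + 4.00·(cos200°, sin200°) = (-3.7588, -1.3681)
|BD| = 10.8454
circle(B,9.00) ∩ circle(D,10.00): a=4.5468, h=7.7670
  candidates: C₊=(-0.2281,6.9105) cross=84.237; C₋=(1.7314,-8.4995) cross=-84.237
  mode - wants cross < 0 → take C=(1.7314,-8.4995) (cross=-84.237)
ex = (C−B)/|BC| = (0.6100,-0.7924); ey = (0.7924,0.6100)
P = B + -2.72·ex + -1.96·ey = (-6.9711,-0.4084)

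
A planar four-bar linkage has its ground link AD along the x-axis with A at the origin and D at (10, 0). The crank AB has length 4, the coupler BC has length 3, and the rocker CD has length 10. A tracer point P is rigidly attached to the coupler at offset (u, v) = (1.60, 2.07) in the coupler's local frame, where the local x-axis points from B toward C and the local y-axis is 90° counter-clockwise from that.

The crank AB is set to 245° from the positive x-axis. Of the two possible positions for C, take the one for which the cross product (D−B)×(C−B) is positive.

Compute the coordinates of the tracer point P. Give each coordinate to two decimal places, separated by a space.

A=(0,0), D=(10.00,0)
B = A + 4.00·(cos245°, sin245°) = (-1.6905, -3.6252)
|BD| = 12.2397
circle(B,3.00) ∩ circle(D,10.00): a=2.4024, h=1.7968
  candidates: C₊=(0.0720,-1.1975) cross=21.992; C₋=(1.1363,-4.6298) cross=-21.992
  mode + wants cross > 0 → take C=(0.0720,-1.1975) (cross=21.992)
ex = (C−B)/|BC| = (0.5875,0.8092); ey = (-0.8092,0.5875)
P = B + 1.60·ex + 2.07·ey = (-2.4256,-1.1144)

-2.43 -1.11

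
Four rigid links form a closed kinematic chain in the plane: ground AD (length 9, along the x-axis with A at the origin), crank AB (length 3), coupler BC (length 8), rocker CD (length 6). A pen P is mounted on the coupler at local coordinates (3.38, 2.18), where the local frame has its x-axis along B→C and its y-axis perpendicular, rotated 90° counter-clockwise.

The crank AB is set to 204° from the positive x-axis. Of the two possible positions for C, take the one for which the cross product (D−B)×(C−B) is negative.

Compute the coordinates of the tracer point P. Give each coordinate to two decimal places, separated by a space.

A=(0,0), D=(9.00,0)
B = A + 3.00·(cos204°, sin204°) = (-2.7406, -1.2202)
|BD| = 11.8039
circle(B,8.00) ∩ circle(D,6.00): a=7.0880, h=3.7095
  candidates: C₊=(3.9259,3.2021) cross=43.787; C₋=(4.6928,-4.1771) cross=-43.787
  mode - wants cross < 0 → take C=(4.6928,-4.1771) (cross=-43.787)
ex = (C−B)/|BC| = (0.9292,-0.3696); ey = (0.3696,0.9292)
P = B + 3.38·ex + 2.18·ey = (1.2058,-0.4439)

1.21 -0.44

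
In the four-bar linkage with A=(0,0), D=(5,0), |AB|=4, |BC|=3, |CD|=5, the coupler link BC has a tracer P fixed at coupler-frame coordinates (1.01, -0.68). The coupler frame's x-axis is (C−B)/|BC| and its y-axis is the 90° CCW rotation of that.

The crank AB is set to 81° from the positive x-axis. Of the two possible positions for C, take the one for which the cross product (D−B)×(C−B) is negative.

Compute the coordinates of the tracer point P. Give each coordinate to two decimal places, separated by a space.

A=(0,0), D=(5.00,0)
B = A + 4.00·(cos81°, sin81°) = (0.6257, 3.9508)
|BD| = 5.8943
circle(B,3.00) ∩ circle(D,5.00): a=1.5899, h=2.5441
  candidates: C₊=(3.5108,4.7731) cross=14.995; C₋=(0.1004,0.9971) cross=-14.995
  mode - wants cross < 0 → take C=(0.1004,0.9971) (cross=-14.995)
ex = (C−B)/|BC| = (-0.1751,-0.9846); ey = (0.9846,-0.1751)
P = B + 1.01·ex + -0.68·ey = (-0.2206,3.0754)

-0.22 3.08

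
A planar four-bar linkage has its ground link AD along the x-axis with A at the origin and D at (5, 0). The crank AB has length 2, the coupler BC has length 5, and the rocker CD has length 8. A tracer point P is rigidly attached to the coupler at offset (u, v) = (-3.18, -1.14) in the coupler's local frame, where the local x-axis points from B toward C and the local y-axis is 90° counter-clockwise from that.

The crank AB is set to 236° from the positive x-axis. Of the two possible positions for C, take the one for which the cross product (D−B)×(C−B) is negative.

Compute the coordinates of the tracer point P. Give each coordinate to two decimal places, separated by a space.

A=(0,0), D=(5.00,0)
B = A + 2.00·(cos236°, sin236°) = (-1.1184, -1.6581)
|BD| = 6.3391
circle(B,5.00) ∩ circle(D,8.00): a=0.0934, h=4.9991
  candidates: C₊=(-2.3359,3.1914) cross=31.690; C₋=(0.2793,-6.4587) cross=-31.690
  mode - wants cross < 0 → take C=(0.2793,-6.4587) (cross=-31.690)
ex = (C−B)/|BC| = (0.2795,-0.9601); ey = (0.9601,0.2795)
P = B + -3.18·ex + -1.14·ey = (-3.1019,1.0765)

-3.10 1.08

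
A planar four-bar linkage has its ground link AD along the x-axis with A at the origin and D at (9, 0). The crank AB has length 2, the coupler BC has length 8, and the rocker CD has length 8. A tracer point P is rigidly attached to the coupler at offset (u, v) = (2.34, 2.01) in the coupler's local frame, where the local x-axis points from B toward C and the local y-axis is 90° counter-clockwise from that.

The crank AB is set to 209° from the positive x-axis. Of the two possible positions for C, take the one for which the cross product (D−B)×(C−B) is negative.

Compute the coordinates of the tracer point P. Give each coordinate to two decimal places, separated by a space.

1.33 -1.06

A=(0,0), D=(9.00,0)
B = A + 2.00·(cos209°, sin209°) = (-1.7492, -0.9696)
|BD| = 10.7929
circle(B,8.00) ∩ circle(D,8.00): a=5.3964, h=5.9058
  candidates: C₊=(3.0948,5.3971) cross=63.741; C₋=(4.1559,-6.3667) cross=-63.741
  mode - wants cross < 0 → take C=(4.1559,-6.3667) (cross=-63.741)
ex = (C−B)/|BC| = (0.7381,-0.6746); ey = (0.6746,0.7381)
P = B + 2.34·ex + 2.01·ey = (1.3341,-1.0646)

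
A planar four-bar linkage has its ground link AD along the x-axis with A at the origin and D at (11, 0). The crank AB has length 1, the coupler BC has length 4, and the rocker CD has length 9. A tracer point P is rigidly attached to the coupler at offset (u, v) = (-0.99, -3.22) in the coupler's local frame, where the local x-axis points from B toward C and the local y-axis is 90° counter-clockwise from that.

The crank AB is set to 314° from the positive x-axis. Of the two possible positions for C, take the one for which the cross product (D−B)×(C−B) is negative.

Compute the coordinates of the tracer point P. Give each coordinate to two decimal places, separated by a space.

A=(0,0), D=(11.00,0)
B = A + 1.00·(cos314°, sin314°) = (0.6947, -0.7193)
|BD| = 10.3304
circle(B,4.00) ∩ circle(D,9.00): a=2.0192, h=3.4530
  candidates: C₊=(2.4685,2.8658) cross=35.671; C₋=(2.9494,-4.0233) cross=-35.671
  mode - wants cross < 0 → take C=(2.9494,-4.0233) (cross=-35.671)
ex = (C−B)/|BC| = (0.5637,-0.8260); ey = (0.8260,0.5637)
P = B + -0.99·ex + -3.22·ey = (-2.5231,-1.7166)

-2.52 -1.72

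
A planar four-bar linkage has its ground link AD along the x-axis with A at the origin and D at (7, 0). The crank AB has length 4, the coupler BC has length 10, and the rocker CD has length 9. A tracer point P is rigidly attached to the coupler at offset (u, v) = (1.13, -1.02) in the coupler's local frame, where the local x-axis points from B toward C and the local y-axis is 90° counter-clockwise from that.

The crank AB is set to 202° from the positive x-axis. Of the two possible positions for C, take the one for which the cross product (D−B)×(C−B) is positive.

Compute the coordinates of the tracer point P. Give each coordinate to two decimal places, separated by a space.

A=(0,0), D=(7.00,0)
B = A + 4.00·(cos202°, sin202°) = (-3.7087, -1.4984)
|BD| = 10.8131
circle(B,10.00) ∩ circle(D,9.00): a=6.2851, h=7.7780
  candidates: C₊=(1.4379,7.0755) cross=84.104; C₋=(3.5936,-8.3304) cross=-84.104
  mode + wants cross > 0 → take C=(1.4379,7.0755) (cross=84.104)
ex = (C−B)/|BC| = (0.5147,0.8574); ey = (-0.8574,0.5147)
P = B + 1.13·ex + -1.02·ey = (-2.2526,-1.0545)

-2.25 -1.05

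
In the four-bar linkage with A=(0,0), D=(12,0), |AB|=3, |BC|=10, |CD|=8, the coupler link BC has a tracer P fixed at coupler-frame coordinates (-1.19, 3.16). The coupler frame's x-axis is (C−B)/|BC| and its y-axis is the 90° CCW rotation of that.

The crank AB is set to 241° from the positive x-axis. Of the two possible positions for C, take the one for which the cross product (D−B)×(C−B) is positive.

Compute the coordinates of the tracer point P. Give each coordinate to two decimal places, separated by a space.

A=(0,0), D=(12.00,0)
B = A + 3.00·(cos241°, sin241°) = (-1.4544, -2.6239)
|BD| = 13.7079
circle(B,10.00) ∩ circle(D,8.00): a=8.1671, h=5.7705
  candidates: C₊=(5.4571,4.6033) cross=79.102; C₋=(7.6662,-6.7244) cross=-79.102
  mode + wants cross > 0 → take C=(5.4571,4.6033) (cross=79.102)
ex = (C−B)/|BC| = (0.6911,0.7227); ey = (-0.7227,0.6911)
P = B + -1.19·ex + 3.16·ey = (-4.5607,-1.2999)

-4.56 -1.30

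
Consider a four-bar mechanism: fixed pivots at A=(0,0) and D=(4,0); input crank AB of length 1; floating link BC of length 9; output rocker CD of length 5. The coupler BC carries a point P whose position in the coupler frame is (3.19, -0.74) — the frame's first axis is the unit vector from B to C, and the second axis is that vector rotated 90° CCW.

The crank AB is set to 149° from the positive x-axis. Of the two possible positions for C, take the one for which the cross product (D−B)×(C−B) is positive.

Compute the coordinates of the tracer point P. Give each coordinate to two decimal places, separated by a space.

2.40 0.84

A=(0,0), D=(4.00,0)
B = A + 1.00·(cos149°, sin149°) = (-0.8572, 0.5150)
|BD| = 4.8844
circle(B,9.00) ∩ circle(D,5.00): a=8.1747, h=3.7648
  candidates: C₊=(7.6690,3.3969) cross=18.389; C₋=(6.8750,-4.0908) cross=-18.389
  mode + wants cross > 0 → take C=(7.6690,3.3969) (cross=18.389)
ex = (C−B)/|BC| = (0.9473,0.3202); ey = (-0.3202,0.9473)
P = B + 3.19·ex + -0.74·ey = (2.4018,0.8354)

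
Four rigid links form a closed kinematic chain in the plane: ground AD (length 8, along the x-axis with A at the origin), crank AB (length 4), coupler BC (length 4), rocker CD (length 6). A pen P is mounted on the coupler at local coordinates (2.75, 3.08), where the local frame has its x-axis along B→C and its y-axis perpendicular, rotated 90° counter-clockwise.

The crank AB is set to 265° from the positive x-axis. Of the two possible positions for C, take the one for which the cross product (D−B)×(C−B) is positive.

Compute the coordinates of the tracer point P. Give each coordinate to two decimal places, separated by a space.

A=(0,0), D=(8.00,0)
B = A + 4.00·(cos265°, sin265°) = (-0.3486, -3.9848)
|BD| = 9.2508
circle(B,4.00) ∩ circle(D,6.00): a=3.5444, h=1.8539
  candidates: C₊=(2.0516,-0.7849) cross=17.150; C₋=(3.6487,-4.1311) cross=-17.150
  mode + wants cross > 0 → take C=(2.0516,-0.7849) (cross=17.150)
ex = (C−B)/|BC| = (0.6000,0.8000); ey = (-0.8000,0.6000)
P = B + 2.75·ex + 3.08·ey = (-1.1624,0.0633)

-1.16 0.06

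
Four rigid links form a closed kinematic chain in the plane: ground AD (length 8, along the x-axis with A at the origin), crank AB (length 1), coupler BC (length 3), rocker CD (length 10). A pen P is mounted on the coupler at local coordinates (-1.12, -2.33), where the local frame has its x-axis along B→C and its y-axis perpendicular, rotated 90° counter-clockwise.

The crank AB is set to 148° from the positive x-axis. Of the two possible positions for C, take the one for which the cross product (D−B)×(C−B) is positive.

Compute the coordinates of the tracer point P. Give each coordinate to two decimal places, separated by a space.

1.64 -0.16

A=(0,0), D=(8.00,0)
B = A + 1.00·(cos148°, sin148°) = (-0.8480, 0.5299)
|BD| = 8.8639
circle(B,3.00) ∩ circle(D,10.00): a=-0.7012, h=2.9169
  candidates: C₊=(-1.3736,3.4835) cross=25.855; C₋=(-1.7224,-2.3398) cross=-25.855
  mode + wants cross > 0 → take C=(-1.3736,3.4835) (cross=25.855)
ex = (C−B)/|BC| = (-0.1752,0.9845); ey = (-0.9845,-0.1752)
P = B + -1.12·ex + -2.33·ey = (1.6421,-0.1645)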